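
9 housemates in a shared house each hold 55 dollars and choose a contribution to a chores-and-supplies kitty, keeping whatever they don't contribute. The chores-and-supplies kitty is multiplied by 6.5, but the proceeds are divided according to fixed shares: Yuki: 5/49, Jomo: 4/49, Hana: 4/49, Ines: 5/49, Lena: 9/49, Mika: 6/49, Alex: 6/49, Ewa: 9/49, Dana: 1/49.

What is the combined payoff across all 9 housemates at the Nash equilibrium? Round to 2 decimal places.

A player with share s gets back 6.5·s per unit contributed, so full contribution is dominant for anyone with s > 1/6.5 = 0.1538 and zero contribution is dominant for anyone below.
Lena and Ewa are above the threshold, contributing 55 each; the remaining 7 contribute 0. Total contributed: 110.
The chores-and-supplies kitty pays out 6.5 × 110 = 715.00 in total (split across the unequal shares, but the aggregate is all that matters for the group sum).
The 7 free-riders keep 55 each, adding 385. Group total = 385 + 715.00 = 1100.00.

1100.00 dollars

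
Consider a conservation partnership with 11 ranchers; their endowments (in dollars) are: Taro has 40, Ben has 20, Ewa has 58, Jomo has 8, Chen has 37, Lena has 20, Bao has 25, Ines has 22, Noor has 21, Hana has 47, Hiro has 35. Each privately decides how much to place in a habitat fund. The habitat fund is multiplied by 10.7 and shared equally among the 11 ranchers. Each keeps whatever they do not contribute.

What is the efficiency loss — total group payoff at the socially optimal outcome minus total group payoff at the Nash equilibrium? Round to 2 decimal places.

The private return per contributed unit is 10.7/11 = 0.9727 < 1 for every player regardless of endowment, so the Nash equilibrium is zero contribution and the group total is Σ E_j = 40 + 20 + 58 + 8 + 37 + 20 + 25 + 22 + 21 + 47 + 35 = 333.
Each contributed unit returns 10.700 to the group, so the social optimum is full contribution by everyone: group total = 10.700 × 333 = 3563.10.
Efficiency loss = (10.700 − 1) × 333 = 3230.10.

3230.10 dollars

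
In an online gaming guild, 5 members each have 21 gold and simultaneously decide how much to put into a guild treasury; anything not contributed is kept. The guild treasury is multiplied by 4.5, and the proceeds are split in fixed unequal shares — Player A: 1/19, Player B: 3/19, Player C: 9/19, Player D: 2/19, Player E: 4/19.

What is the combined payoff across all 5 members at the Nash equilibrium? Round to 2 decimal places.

178.50 gold

Player j's private return per contributed unit is 4.5 × (j's share). Contributing is weakly dominant for j when that share is at least 1/4.5 = 0.2222, and contributing 0 is dominant otherwise.
Player C alone (share 9/19) is above the threshold, contributing 21; the remaining 4 contribute 0. Total contributed: 21.
The guild treasury pays out 4.5 × 21 = 94.50 in total (split across the unequal shares, but the aggregate is all that matters for the group sum).
The 4 free-riders keep 21 each, adding 84. Group total = 84 + 94.50 = 178.50.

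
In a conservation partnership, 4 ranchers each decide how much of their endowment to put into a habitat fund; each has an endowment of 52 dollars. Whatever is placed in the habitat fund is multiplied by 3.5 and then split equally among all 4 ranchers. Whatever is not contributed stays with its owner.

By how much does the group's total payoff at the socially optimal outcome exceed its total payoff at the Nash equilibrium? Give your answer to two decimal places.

520.00 dollars

Each contributed unit returns 3.5/4 = 0.8750 to its contributor — below 1 — so contributing 0 is dominant for every player. At the Nash equilibrium everyone keeps their 52, and the group total is 4 × 52 = 208.
Each contributed unit returns 3.500 to the group as a whole (0.8750 to each of 4 players), which exceeds 1, so the social optimum is full contribution: group total = 3.500 × 208 = 728.00.
Efficiency loss = 728.00 − 208 = 520.00.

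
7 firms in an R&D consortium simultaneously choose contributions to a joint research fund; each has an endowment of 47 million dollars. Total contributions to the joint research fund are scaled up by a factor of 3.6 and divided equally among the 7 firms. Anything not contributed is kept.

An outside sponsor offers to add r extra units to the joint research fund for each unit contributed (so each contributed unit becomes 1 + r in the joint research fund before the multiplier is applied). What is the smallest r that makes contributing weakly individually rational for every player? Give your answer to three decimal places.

With matching at rate r, one contributed unit becomes (1 + r) in the joint research fund and returns 3.6 × (1 + r) / 7 to the contributor.
Setting this equal to 1: 1 + r = 7/3.6 = 1.9444.
So the minimum matching rate is r = 1.9444 − 1 = 0.944.

0.944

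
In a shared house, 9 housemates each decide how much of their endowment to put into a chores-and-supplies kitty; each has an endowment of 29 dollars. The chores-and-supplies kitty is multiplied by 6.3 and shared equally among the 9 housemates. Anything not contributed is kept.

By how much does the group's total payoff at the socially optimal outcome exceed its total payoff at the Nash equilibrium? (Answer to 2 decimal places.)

1383.30 dollars

Each contributed unit returns 6.3/9 = 0.7000 to its contributor — below 1 — so contributing 0 is dominant for every player. At the Nash equilibrium everyone keeps their 29, and the group total is 9 × 29 = 261.
Each contributed unit returns 6.300 to the group as a whole (0.7000 to each of 9 players), which exceeds 1, so the social optimum is full contribution: group total = 6.300 × 261 = 1644.30.
Efficiency loss = 1644.30 − 261 = 1383.30.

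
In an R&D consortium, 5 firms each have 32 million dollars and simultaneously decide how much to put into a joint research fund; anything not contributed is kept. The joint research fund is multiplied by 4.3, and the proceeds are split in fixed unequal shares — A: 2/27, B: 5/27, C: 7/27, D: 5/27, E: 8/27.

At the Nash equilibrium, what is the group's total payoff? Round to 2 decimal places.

Player j's private return per contributed unit is 4.3 × (j's share). Contributing is weakly dominant for j when that share is at least 1/4.3 = 0.2326, and contributing 0 is dominant otherwise.
C and E clear that bar, contributing 32 each; the remaining 3 contribute 0. Total contributed: 64.
The joint research fund pays out 4.3 × 64 = 275.20 in total (split across the unequal shares, but the aggregate is all that matters for the group sum).
The 3 free-riders keep 32 each, adding 96. Group total = 96 + 275.20 = 371.20.

371.20 million dollars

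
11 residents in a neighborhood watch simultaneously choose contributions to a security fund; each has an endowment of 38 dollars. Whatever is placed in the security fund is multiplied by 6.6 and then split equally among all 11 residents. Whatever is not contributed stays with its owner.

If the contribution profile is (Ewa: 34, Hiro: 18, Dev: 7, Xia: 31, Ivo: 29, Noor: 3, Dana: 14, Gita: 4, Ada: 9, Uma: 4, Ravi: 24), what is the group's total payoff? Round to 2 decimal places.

1409.20 dollars

Total contributed: 34 + 18 + 7 + 31 + 29 + 3 + 14 + 4 + 9 + 4 + 24 = 177; total kept: 11 × 38 − 177 = 241.
The security fund pays out 6.6 × 177 = 1168.20 in aggregate.
Group total = 241 + 1168.20 = 1409.20.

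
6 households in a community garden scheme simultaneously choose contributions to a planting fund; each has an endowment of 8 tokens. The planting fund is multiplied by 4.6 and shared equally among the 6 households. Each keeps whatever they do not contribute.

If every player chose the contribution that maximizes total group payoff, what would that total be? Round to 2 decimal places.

220.80 tokens

Each contributed unit returns 4.600 to the group as a whole (0.7667 to each of 6 players), which exceeds 1, so the social optimum is full contribution: group total = 4.600 × 48 = 220.80.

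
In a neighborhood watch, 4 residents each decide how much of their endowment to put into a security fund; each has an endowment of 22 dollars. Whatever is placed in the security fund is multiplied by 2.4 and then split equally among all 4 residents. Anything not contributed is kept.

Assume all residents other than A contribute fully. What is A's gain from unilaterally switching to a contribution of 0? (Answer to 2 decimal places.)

Switching from a contribution of 22 to 0 lets A keep an extra 22 dollars, but lowers the security fund by 22, which costs A their own share of that drop: 2.4/4 × 22 = 13.20.
Net gain = 22 − 13.20 = 8.80. The private return per contributed unit (0.6000) is below 1, so free-riding is indeed the best response regardless of what the others do.

8.80 dollars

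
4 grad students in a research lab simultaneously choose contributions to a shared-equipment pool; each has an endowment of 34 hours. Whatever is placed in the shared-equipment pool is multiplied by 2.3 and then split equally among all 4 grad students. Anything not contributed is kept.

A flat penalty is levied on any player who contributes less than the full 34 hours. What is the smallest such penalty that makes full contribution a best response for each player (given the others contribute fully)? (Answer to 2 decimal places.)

Given the others contribute fully, the best deviation is to contribute 0 (any partial contribution still incurs the fine and gives up units whose private return 0.5750 is below 1).
Deviating from 34 to 0 saves 34 hours but forfeits the deviator's share of the drop in the shared-equipment pool: 2.3/4 × 34 = 19.55.
So the deviation gain is 34 − 19.55 = 14.45, and the fine must be at least 14.45 hours to wipe it out.

14.45 hours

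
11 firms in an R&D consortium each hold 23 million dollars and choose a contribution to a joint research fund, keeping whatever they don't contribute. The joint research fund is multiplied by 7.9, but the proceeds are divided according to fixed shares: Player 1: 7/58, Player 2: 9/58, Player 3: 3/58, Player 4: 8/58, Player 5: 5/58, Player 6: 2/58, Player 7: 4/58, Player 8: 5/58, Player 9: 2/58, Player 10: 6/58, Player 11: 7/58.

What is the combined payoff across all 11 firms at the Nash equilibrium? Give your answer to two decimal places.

570.40 million dollars

A player with share s gets back 7.9·s per unit contributed, so full contribution is dominant for anyone with s > 1/7.9 = 0.1266 and zero contribution is dominant for anyone below.
The shares above 0.1266 belong to Player 2 and Player 4, contributing 23 each; the remaining 9 contribute 0. Total contributed: 46.
The joint research fund pays out 7.9 × 46 = 363.40 in total (split across the unequal shares, but the aggregate is all that matters for the group sum).
The 9 free-riders keep 23 each, adding 207. Group total = 207 + 363.40 = 570.40.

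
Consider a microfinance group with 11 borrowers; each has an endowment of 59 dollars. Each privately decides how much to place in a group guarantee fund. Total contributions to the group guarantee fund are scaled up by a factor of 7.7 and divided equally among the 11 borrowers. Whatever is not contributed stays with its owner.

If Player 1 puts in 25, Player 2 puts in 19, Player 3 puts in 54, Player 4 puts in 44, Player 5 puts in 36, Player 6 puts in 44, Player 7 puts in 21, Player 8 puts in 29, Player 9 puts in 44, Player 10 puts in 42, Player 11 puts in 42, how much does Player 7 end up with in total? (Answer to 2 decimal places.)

Total contributed: 25 + 19 + 54 + 44 + 36 + 44 + 21 + 29 + 44 + 42 + 42 = 400.
Each receives 7.7 × 400 / 11 = 280.00 from the group guarantee fund.
Player 7 keeps 59 − 21 = 38, so Player 7's payoff is 38 + 280.00 = 318.00.

318.00 dollars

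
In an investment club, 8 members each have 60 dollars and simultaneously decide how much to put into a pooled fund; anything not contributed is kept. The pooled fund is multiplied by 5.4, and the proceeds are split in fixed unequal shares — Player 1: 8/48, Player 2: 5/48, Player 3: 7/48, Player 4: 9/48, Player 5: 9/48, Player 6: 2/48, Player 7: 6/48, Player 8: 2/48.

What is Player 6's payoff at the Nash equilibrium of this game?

A player with share s gets back 5.4·s per unit contributed, so full contribution is dominant for anyone with s > 1/5.4 = 0.1852 and zero contribution is dominant for anyone below.
Player 4 and Player 5 clear that bar, contributing 60 each; the remaining 6 contribute 0. Total contributed: 120.
Player 6 keeps 60 and receives 5.4 × 120 × 2/48 = 27.00 from the pooled fund, for a payoff of 87.00.

87.00 dollars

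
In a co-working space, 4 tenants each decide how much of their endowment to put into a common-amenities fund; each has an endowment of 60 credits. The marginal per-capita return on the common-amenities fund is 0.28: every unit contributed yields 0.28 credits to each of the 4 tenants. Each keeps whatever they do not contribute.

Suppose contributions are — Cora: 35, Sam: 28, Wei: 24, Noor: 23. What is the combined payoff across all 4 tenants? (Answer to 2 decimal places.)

Total contributed: 35 + 28 + 24 + 23 = 110; total kept: 4 × 60 − 110 = 130.
The common-amenities fund pays out 0.28 × 4 × 110 = 123.20 in aggregate.
Group total = 130 + 123.20 = 253.20.

253.20 credits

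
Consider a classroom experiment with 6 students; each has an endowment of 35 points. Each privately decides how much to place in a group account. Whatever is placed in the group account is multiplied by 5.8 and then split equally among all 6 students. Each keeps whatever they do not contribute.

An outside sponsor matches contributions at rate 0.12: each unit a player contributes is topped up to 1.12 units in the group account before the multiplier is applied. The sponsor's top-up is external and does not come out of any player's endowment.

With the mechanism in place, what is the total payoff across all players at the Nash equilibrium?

With the mechanism, a contributed unit returns 5.8 × 1.12 / 6 = 1.0827 per unit of net cost to the contributor — now above 1 — so contributing fully is weakly dominant for every player.
So the Nash equilibrium is full contribution by all 6; the group earns 5.8 × 1.12 × 210 = 1364.16.

1364.16 points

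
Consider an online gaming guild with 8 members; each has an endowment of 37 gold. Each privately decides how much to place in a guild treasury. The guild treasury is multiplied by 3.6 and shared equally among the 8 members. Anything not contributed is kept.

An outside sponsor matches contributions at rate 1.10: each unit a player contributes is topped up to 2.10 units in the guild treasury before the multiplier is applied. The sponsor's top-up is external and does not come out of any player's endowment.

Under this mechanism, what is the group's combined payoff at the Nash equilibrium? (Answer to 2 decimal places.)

296.00 gold

Even with the mechanism, each unit contributed returns only 3.6 × 2.10 / 8 = 0.9450 per unit of net cost, so contributing nothing is still dominant.
Everyone keeps their endowment and the group total is 8 × 37 = 296.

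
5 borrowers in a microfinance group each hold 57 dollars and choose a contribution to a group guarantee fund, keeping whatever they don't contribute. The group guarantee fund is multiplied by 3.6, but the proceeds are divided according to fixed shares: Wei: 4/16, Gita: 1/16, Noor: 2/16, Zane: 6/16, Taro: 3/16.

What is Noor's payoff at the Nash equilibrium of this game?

Each unit j contributes comes back to j as 3.6 × (j's share), so j prefers to contribute only if that share exceeds 1/3.6 = 0.2778; otherwise keeping the unit dominates.
The only share above 0.2778 is Zane's 6/16, contributing 57; the remaining 4 contribute 0. Total contributed: 57.
Noor keeps 57 and receives 3.6 × 57 × 2/16 = 25.65 from the group guarantee fund, for a payoff of 82.65.

82.65 dollars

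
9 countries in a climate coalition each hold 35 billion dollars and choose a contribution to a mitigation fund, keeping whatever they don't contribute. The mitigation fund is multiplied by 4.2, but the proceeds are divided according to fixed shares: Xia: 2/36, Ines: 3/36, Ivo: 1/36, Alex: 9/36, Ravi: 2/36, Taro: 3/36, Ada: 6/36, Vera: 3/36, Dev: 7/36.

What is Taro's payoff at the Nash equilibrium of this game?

47.25 billion dollars

A player with share s gets back 4.2·s per unit contributed, so full contribution is dominant for anyone with s > 1/4.2 = 0.2381 and zero contribution is dominant for anyone below.
Only Alex (9/36) clears that bar, contributing 35; the remaining 8 contribute 0. Total contributed: 35.
Taro keeps 35 and receives 4.2 × 35 × 3/36 = 12.25 from the mitigation fund, for a payoff of 47.25.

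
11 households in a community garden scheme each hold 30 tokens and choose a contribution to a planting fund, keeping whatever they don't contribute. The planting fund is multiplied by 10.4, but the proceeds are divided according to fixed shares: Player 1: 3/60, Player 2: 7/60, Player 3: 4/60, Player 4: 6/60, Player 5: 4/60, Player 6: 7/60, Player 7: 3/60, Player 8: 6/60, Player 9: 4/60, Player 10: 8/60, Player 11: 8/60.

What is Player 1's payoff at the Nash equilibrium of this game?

Each unit j contributes comes back to j as 10.4 × (j's share), so j prefers to contribute only if that share exceeds 1/10.4 = 0.0962; otherwise keeping the unit dominates.
The shares above 0.0962 belong to Player 2, Player 4, Player 6, Player 8, Player 10 and Player 11, contributing 30 each; the remaining 5 contribute 0. Total contributed: 180.
Player 1 keeps 30 and receives 10.4 × 180 × 3/60 = 93.60 from the planting fund, for a payoff of 123.60.

123.60 tokens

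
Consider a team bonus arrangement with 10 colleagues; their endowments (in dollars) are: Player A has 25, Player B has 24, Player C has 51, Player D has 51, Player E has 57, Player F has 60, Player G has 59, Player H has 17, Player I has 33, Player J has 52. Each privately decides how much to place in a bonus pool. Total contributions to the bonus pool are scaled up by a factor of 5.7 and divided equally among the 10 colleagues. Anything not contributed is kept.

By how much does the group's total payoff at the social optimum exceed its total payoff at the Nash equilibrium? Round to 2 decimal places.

2016.30 dollars

The private return per contributed unit is 5.7/10 = 0.5700 < 1 for every player regardless of endowment, so the Nash equilibrium is zero contribution and the group total is Σ E_j = 25 + 24 + 51 + 51 + 57 + 60 + 59 + 17 + 33 + 52 = 429.
Each contributed unit returns 5.700 to the group, so the social optimum is full contribution by everyone: group total = 5.700 × 429 = 2445.30.
Efficiency loss = (5.700 − 1) × 429 = 2016.30.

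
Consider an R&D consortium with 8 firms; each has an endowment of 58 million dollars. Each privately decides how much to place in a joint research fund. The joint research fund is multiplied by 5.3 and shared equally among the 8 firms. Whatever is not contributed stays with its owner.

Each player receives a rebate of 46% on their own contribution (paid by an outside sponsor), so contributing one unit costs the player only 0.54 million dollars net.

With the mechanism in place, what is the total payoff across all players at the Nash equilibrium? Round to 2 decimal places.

2672.64 million dollars

Under the mechanism each unit contributed yields (5.3/8) / 0.54 = 1.2269 back to its contributor per unit of net cost, which exceeds 1, making full contribution the dominant choice for everyone.
So the Nash equilibrium is full contribution by all 8; the group earns 8 × (58 × 0.46 + 5.3 × 58) = 2672.64.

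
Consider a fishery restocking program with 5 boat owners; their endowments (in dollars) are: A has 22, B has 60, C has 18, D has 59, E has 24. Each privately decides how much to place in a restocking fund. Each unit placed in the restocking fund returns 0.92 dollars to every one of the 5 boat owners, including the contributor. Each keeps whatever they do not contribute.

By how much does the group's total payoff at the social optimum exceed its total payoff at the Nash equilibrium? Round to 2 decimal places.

The private return per contributed unit is 0.92 < 1 for everyone, so the Nash equilibrium is zero contribution and the group total is Σ E_j = 22 + 60 + 18 + 59 + 24 = 183.
Each contributed unit returns 4.600 to the group, so the social optimum is full contribution by everyone: group total = 4.600 × 183 = 841.80.
Efficiency loss = (4.600 − 1) × 183 = 658.80.

658.80 dollars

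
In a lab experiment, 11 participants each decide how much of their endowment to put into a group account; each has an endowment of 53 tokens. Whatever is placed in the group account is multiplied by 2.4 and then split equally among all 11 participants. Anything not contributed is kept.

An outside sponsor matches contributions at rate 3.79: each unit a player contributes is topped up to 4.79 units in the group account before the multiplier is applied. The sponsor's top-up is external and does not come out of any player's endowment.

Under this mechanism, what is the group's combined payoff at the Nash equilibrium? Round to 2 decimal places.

6702.17 tokens

The effective private return per unit is now 2.4 × 4.79 / 11 = 1.0451 > 1, so every player's dominant strategy flips to full contribution.
At the Nash equilibrium everyone contributes 53. Group total payoff = 2.4 × 4.79 × 583 = 6702.17.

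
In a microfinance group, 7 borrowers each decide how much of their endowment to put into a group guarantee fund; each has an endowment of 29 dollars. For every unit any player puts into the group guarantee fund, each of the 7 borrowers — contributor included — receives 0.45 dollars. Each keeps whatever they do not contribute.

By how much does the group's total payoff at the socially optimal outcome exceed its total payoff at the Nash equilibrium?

The private return per contributed unit is 0.45 < 1, so contributing 0 is dominant for every player. At the Nash equilibrium everyone keeps their 29, and the group total is 7 × 29 = 203.
Each contributed unit returns 3.150 to the group as a whole (0.45 to each of 7 players), which exceeds 1, so the social optimum is full contribution: group total = 3.150 × 203 = 639.45.
Efficiency loss = 639.45 − 203 = 436.45.

436.45 dollars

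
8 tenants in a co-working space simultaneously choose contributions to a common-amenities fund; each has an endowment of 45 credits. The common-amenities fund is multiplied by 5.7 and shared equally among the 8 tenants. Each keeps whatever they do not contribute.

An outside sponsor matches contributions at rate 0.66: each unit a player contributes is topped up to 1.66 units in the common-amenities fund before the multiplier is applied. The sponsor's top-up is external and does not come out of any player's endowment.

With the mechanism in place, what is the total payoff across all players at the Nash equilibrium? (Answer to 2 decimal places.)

3406.32 credits

The effective private return per unit is now 5.7 × 1.66 / 8 = 1.1828 > 1, so every player's dominant strategy flips to full contribution.
At the Nash equilibrium everyone contributes 45. Group total payoff = 5.7 × 1.66 × 360 = 3406.32.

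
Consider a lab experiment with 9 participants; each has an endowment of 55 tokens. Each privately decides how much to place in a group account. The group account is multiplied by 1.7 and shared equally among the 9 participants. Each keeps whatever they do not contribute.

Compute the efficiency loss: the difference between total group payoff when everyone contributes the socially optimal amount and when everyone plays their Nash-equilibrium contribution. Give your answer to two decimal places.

346.50 tokens

Each contributed unit returns 1.7/9 = 0.1889 to its contributor — below 1 — so contributing 0 is dominant for every player. At the Nash equilibrium everyone keeps their 55, and the group total is 9 × 55 = 495.
Each contributed unit returns 1.700 to the group as a whole (0.1889 to each of 9 players), which exceeds 1, so the social optimum is full contribution: group total = 1.700 × 495 = 841.50.
Efficiency loss = 841.50 − 495 = 346.50.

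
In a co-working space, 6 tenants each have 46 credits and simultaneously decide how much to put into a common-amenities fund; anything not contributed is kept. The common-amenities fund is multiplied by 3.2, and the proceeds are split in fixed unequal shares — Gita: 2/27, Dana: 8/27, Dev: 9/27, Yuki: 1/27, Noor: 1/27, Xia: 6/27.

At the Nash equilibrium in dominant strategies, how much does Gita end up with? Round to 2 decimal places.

Each unit j contributes comes back to j as 3.2 × (j's share), so j prefers to contribute only if that share exceeds 1/3.2 = 0.3125; otherwise keeping the unit dominates.
Dev alone (share 9/27) is above the threshold, contributing 46; the remaining 5 contribute 0. Total contributed: 46.
Gita keeps 46 and receives 3.2 × 46 × 2/27 = 10.90 from the common-amenities fund, for a payoff of 56.90.

56.90 credits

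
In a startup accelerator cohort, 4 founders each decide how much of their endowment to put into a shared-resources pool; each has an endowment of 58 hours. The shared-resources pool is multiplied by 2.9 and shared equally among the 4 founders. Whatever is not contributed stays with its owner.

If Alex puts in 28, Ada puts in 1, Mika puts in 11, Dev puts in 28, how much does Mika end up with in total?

96.30 hours

Total contributed: 28 + 1 + 11 + 28 = 68.
Each receives 2.9 × 68 / 4 = 49.30 from the shared-resources pool.
Mika keeps 58 − 11 = 47, so Mika's payoff is 47 + 49.30 = 96.30.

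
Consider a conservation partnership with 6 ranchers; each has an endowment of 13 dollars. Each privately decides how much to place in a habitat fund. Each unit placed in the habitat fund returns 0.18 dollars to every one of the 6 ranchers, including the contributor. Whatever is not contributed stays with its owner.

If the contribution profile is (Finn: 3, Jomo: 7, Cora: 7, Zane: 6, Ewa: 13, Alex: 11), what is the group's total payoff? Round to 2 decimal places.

81.76 dollars

Total contributed: 3 + 7 + 7 + 6 + 13 + 11 = 47; total kept: 6 × 13 − 47 = 31.
The habitat fund pays out 0.18 × 6 × 47 = 50.76 in aggregate.
Group total = 31 + 50.76 = 81.76.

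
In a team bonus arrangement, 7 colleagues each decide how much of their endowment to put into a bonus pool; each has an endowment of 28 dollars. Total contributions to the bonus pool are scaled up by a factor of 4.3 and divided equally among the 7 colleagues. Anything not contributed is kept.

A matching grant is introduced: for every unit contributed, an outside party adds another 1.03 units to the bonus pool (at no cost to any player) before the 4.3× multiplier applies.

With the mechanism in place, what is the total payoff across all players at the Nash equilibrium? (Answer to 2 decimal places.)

1710.88 dollars

The effective private return per unit is now 4.3 × 2.03 / 7 = 1.2470 > 1, so every player's dominant strategy flips to full contribution.
At the Nash equilibrium everyone contributes 28. Group total payoff = 4.3 × 2.03 × 196 = 1710.88.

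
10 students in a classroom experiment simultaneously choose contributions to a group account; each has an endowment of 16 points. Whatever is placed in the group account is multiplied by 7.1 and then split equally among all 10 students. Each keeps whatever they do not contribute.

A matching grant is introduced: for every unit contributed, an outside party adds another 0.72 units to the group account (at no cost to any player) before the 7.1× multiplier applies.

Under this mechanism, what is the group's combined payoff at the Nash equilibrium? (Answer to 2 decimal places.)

1953.92 points

The effective private return per unit is now 7.1 × 1.72 / 10 = 1.2212 > 1, so every player's dominant strategy flips to full contribution.
So the Nash equilibrium is full contribution by all 10; the group earns 7.1 × 1.72 × 160 = 1953.92.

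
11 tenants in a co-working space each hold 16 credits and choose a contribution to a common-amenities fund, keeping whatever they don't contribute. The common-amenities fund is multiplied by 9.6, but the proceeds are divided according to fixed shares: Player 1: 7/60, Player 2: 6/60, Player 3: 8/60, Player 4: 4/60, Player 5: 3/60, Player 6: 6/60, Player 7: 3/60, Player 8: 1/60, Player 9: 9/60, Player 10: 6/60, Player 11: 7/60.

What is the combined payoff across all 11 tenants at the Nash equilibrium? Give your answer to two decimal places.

726.40 credits

For player j, contributing a unit is worthwhile iff 9.6 × (j's share) ≥ 1, i.e. iff j's share is at least 0.1042.
Player 1, Player 3, Player 9 and Player 11 are above the threshold, contributing 16 each; the remaining 7 contribute 0. Total contributed: 64.
The common-amenities fund pays out 9.6 × 64 = 614.40 in total (split across the unequal shares, but the aggregate is all that matters for the group sum).
The 7 free-riders keep 16 each, adding 112. Group total = 112 + 614.40 = 726.40.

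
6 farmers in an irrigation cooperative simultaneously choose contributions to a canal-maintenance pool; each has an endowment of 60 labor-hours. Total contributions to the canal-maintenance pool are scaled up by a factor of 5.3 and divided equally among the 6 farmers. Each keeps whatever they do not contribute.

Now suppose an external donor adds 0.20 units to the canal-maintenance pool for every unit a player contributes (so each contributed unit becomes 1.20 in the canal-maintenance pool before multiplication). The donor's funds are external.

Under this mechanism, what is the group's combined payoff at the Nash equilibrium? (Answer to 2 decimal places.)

Under the mechanism each unit contributed yields 5.3 × 1.20 / 6 = 1.0600 back to its contributor per unit of net cost, which exceeds 1, making full contribution the dominant choice for everyone.
So the Nash equilibrium is full contribution by all 6; the group earns 5.3 × 1.20 × 360 = 2289.60.

2289.60 labor-hours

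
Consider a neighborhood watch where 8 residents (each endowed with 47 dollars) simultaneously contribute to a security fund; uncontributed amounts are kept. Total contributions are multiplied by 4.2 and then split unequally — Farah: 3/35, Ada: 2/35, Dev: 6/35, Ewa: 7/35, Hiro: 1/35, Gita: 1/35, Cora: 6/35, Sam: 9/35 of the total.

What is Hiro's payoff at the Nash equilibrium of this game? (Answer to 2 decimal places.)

52.64 dollars

Player j's private return per contributed unit is 4.2 × (j's share). Contributing is weakly dominant for j when that share is at least 1/4.2 = 0.2381, and contributing 0 is dominant otherwise.
Sam alone (share 9/35) is above the threshold, contributing 47; the remaining 7 contribute 0. Total contributed: 47.
Hiro keeps 47 and receives 4.2 × 47 × 1/35 = 5.64 from the security fund, for a payoff of 52.64.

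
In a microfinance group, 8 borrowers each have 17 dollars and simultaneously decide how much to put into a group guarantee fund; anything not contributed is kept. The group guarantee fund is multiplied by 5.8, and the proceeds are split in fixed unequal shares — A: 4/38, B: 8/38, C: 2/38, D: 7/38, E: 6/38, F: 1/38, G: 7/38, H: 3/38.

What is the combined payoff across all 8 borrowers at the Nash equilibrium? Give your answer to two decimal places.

380.80 dollars

Each unit j contributes comes back to j as 5.8 × (j's share), so j prefers to contribute only if that share exceeds 1/5.8 = 0.1724; otherwise keeping the unit dominates.
B, D and G clear that bar, contributing 17 each; the remaining 5 contribute 0. Total contributed: 51.
The group guarantee fund pays out 5.8 × 51 = 295.80 in total (split across the unequal shares, but the aggregate is all that matters for the group sum).
The 5 free-riders keep 17 each, adding 85. Group total = 85 + 295.80 = 380.80.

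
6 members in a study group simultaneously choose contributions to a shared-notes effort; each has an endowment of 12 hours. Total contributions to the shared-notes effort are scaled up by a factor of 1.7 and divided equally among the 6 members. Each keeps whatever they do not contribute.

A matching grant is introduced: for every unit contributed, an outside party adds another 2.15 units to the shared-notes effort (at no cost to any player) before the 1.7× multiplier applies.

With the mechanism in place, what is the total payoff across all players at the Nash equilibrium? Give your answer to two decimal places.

The effective private return is 1.7 × 3.15 / 6 = 0.8925, which is still under 1, so the mechanism doesn't change anyone's dominant strategy: zero contribution.
Everyone keeps their endowment and the group total is 6 × 12 = 72.

72.00 hours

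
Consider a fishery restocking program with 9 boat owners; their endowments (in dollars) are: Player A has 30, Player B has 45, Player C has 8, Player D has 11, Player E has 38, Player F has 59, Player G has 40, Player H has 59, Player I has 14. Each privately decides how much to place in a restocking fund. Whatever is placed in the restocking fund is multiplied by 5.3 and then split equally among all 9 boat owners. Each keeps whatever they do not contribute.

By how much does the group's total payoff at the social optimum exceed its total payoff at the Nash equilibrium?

1307.20 dollars

The private return per contributed unit is 5.3/9 = 0.5889 < 1 for every player regardless of endowment, so the Nash equilibrium is zero contribution and the group total is Σ E_j = 30 + 45 + 8 + 11 + 38 + 59 + 40 + 59 + 14 = 304.
Each contributed unit returns 5.300 to the group, so the social optimum is full contribution by everyone: group total = 5.300 × 304 = 1611.20.
Efficiency loss = (5.300 − 1) × 304 = 1307.20.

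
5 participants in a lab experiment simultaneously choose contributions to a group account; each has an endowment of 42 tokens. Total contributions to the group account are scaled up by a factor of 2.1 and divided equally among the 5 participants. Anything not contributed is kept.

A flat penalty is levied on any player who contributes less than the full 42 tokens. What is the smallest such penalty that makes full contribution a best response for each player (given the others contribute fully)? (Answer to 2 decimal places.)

24.36 tokens

Given the others contribute fully, the best deviation is to contribute 0 (any partial contribution still incurs the fine and gives up units whose private return 0.4200 is below 1).
Deviating from 42 to 0 saves 42 tokens but forfeits the deviator's share of the drop in the group account: 2.1/5 × 42 = 17.64.
So the deviation gain is 42 − 17.64 = 24.36, and the fine must be at least 24.36 tokens to wipe it out.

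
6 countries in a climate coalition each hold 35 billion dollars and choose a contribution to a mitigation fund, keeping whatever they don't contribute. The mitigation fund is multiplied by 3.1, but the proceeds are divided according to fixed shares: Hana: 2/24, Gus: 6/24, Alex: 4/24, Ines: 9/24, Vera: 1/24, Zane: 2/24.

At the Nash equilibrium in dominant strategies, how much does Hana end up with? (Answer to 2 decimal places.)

44.04 billion dollars

A player with share s gets back 3.1·s per unit contributed, so full contribution is dominant for anyone with s > 1/3.1 = 0.3226 and zero contribution is dominant for anyone below.
Ines alone (share 9/24) is above the threshold, contributing 35; the remaining 5 contribute 0. Total contributed: 35.
Hana keeps 35 and receives 3.1 × 35 × 2/24 = 9.04 from the mitigation fund, for a payoff of 44.04.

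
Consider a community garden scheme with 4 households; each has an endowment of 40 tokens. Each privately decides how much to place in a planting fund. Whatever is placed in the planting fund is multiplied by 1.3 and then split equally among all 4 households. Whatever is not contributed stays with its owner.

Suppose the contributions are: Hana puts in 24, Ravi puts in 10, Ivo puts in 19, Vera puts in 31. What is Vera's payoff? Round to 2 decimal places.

36.30 tokens

Total contributed: 24 + 10 + 19 + 31 = 84.
Each receives 1.3 × 84 / 4 = 27.30 from the planting fund.
Vera keeps 40 − 31 = 9, so Vera's payoff is 9 + 27.30 = 36.30.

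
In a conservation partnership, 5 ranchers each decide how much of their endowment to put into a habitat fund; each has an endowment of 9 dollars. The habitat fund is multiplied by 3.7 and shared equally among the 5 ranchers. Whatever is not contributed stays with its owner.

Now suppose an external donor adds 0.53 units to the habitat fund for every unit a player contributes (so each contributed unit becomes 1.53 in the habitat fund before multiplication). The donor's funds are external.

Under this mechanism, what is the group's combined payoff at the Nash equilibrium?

254.75 dollars

Under the mechanism each unit contributed yields 3.7 × 1.53 / 5 = 1.1322 back to its contributor per unit of net cost, which exceeds 1, making full contribution the dominant choice for everyone.
So the Nash equilibrium is full contribution by all 5; the group earns 3.7 × 1.53 × 45 = 254.75.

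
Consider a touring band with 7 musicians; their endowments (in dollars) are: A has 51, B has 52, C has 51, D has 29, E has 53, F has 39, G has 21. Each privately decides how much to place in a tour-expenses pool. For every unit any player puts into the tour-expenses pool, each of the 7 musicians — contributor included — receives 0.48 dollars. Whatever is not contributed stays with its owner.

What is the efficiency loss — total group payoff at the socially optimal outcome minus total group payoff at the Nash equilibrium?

698.56 dollars

The private return per contributed unit is 0.48 < 1 for everyone, so the Nash equilibrium is zero contribution and the group total is Σ E_j = 51 + 52 + 51 + 29 + 53 + 39 + 21 = 296.
Each contributed unit returns 3.360 to the group, so the social optimum is full contribution by everyone: group total = 3.360 × 296 = 994.56.
Efficiency loss = (3.360 − 1) × 296 = 698.56.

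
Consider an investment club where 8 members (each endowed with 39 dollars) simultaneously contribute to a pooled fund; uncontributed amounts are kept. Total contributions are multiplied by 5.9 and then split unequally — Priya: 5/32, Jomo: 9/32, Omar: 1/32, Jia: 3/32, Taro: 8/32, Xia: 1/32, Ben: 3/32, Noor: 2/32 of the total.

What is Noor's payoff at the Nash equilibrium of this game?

For player j, contributing a unit is worthwhile iff 5.9 × (j's share) ≥ 1, i.e. iff j's share is at least 0.1695.
Jomo and Taro are above the threshold, contributing 39 each; the remaining 6 contribute 0. Total contributed: 78.
Noor keeps 39 and receives 5.9 × 78 × 2/32 = 28.76 from the pooled fund, for a payoff of 67.76.

67.76 dollars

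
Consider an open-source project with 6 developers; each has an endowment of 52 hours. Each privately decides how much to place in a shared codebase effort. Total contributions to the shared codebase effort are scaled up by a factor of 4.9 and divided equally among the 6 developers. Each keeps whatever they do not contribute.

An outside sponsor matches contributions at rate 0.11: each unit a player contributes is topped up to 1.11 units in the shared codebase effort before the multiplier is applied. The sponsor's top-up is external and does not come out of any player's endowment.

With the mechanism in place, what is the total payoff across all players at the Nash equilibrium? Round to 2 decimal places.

Even with the mechanism, each unit contributed returns only 4.9 × 1.11 / 6 = 0.9065 per unit of net cost, so contributing nothing is still dominant.
At the Nash equilibrium no one contributes; group total payoff = 6 × 52 = 312.

312.00 hours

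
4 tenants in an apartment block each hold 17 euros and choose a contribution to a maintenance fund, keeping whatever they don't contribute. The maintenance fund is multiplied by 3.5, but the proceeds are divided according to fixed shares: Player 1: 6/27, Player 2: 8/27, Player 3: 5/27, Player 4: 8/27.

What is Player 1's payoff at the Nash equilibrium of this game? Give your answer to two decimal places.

Each unit j contributes comes back to j as 3.5 × (j's share), so j prefers to contribute only if that share exceeds 1/3.5 = 0.2857; otherwise keeping the unit dominates.
Player 2 and Player 4 are above the threshold, contributing 17 each; the remaining 2 contribute 0. Total contributed: 34.
Player 1 keeps 17 and receives 3.5 × 34 × 6/27 = 26.44 from the maintenance fund, for a payoff of 43.44.

43.44 euros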